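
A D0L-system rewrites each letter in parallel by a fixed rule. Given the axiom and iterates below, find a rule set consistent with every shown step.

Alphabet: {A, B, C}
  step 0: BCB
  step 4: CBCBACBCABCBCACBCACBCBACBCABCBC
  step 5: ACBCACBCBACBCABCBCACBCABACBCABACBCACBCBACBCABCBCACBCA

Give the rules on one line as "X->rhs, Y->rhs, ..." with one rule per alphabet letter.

  step 4 ⇒ step 5: CBCBACBCABCBCACBCACBCBACBCABCBC ⇒ A·CBC·A·CBC·B·A·CBC·A·B·CBC·A·CBC·A·B·A·CBC·A·B·A·CBC·A·CBC·B·A·CBC·A·B·CBC·A·CBC·A
    A ↦ B
    B ↦ CBC
    C ↦ A

A->B, B->CBC, C->A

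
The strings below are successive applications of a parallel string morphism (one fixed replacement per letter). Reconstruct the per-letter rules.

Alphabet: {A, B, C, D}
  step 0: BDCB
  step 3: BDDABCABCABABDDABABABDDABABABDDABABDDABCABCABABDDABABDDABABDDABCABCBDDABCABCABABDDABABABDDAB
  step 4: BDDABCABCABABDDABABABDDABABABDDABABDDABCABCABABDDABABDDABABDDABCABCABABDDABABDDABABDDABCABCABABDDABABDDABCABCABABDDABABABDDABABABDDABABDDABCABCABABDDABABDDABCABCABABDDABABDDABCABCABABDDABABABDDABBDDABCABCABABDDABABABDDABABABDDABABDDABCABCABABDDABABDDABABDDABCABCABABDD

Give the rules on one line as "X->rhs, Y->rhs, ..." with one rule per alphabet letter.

A->ABA, B->BDD, C->AB, D->ABC

  step 3 ⇒ step 4: BDDABCABCABABDDABABABDDABABABDDABABDDABCABCABABDDABABDDABABDDABCABCBDDABCABCABABDDABABABDDAB ⇒ BDD·ABC·ABC·ABA·BDD·AB·ABA·BDD·AB·ABA·BDD·ABA·BDD·ABC·ABC·ABA·BDD·ABA·BDD·ABA·BDD·ABC·ABC·ABA·BDD·ABA·BDD·ABA·BDD·ABC·ABC·ABA·BDD·ABA·BDD·ABC·ABC·ABA·BDD·AB·ABA·BDD·AB·ABA·BDD·ABA·BDD·ABC·ABC·ABA·BDD·ABA·BDD·ABC·ABC·ABA·BDD·ABA·BDD·ABC·ABC·ABA·BDD·AB·ABA·BDD·AB·BDD·ABC·ABC·ABA·BDD·AB·ABA·BDD·AB·ABA·BDD·ABA·BDD·ABC·ABC·ABA·BDD·ABA·BDD·ABA·BDD·ABC·ABC·ABA·BDD
    A ↦ ABA
    B ↦ BDD
    C ↦ AB
    D ↦ ABC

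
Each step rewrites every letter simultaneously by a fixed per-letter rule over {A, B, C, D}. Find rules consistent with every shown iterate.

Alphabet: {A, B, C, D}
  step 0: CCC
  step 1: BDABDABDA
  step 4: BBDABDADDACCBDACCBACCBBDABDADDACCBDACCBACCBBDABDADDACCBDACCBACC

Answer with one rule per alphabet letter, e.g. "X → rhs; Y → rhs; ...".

A->B, B->D, C->BDA, D->ACC

  step 0 ⇒ step 1: CCC ⇒ BDA·BDA·BDA
    C ↦ BDA
    A ↦ B  (constrained at step 1)
    B ↦ D  (constrained at step 1)
    D ↦ ACC  (constrained at step 1)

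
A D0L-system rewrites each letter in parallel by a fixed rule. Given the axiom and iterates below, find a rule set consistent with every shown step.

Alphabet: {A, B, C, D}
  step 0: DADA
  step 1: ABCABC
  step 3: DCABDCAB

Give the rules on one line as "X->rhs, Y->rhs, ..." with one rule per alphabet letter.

A->C, B->A, C->D, D->AB

  step 0 ⇒ step 1: DADA ⇒ AB·C·AB·C
    A ↦ C
    D ↦ AB
    B ↦ A  (constrained at step 1)
    C ↦ D  (constrained at step 1)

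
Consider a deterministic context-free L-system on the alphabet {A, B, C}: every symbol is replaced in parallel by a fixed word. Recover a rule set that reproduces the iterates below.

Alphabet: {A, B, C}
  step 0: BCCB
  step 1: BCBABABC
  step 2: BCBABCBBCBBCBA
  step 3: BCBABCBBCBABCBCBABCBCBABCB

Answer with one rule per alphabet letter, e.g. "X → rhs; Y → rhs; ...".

A->B, B->BC, C->BA

  step 2 ⇒ step 3: BCBABCBBCBBCBA ⇒ BC·BA·BC·B·BC·BA·BC·BC·BA·BC·BC·BA·BC·B
    A ↦ B
    B ↦ BC
    C ↦ BA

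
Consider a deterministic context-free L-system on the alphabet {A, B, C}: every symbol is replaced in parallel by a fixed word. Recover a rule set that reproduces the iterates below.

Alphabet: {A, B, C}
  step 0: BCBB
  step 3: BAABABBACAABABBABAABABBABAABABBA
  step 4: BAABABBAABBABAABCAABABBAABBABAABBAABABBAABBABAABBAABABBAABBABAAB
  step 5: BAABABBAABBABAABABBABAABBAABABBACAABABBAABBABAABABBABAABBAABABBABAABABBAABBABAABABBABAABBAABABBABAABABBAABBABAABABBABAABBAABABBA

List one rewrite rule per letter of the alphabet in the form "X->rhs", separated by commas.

  step 4 ⇒ step 5: BAABABBAABBABAABCAABABBAABBABAABBAABABBAABBABAABBAABABBAABBABAAB ⇒ BA·AB·AB·BA·AB·BA·BA·AB·AB·BA·BA·AB·BA·AB·AB·BA·CA·AB·AB·BA·AB·BA·BA·AB·AB·BA·BA·AB·BA·AB·AB·BA·BA·AB·AB·BA·AB·BA·BA·AB·AB·BA·BA·AB·BA·AB·AB·BA·BA·AB·AB·BA·AB·BA·BA·AB·AB·BA·BA·AB·BA·AB·AB·BA
    A ↦ AB
    B ↦ BA
    C ↦ CA

A->AB, B->BA, C->CA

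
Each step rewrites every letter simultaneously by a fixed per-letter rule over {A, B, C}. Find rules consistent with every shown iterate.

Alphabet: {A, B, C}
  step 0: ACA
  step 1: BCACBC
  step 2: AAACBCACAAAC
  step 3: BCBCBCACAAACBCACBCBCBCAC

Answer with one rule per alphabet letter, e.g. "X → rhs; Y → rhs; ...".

A->BC, B->AA, C->AC

  step 2 ⇒ step 3: AAACBCACAAAC ⇒ BC·BC·BC·AC·AA·AC·BC·AC·BC·BC·BC·AC
    A ↦ BC
    B ↦ AA
    C ↦ AC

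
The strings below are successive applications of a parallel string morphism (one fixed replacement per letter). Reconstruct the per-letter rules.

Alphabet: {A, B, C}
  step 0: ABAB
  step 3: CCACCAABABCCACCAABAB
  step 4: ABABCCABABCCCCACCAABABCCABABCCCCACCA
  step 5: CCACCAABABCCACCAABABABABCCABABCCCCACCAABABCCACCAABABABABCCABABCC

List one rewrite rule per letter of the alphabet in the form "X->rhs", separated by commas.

A->CC, B->A, C->AB

  step 4 ⇒ step 5: ABABCCABABCCCCACCAABABCCABABCCCCACCA ⇒ CC·A·CC·A·AB·AB·CC·A·CC·A·AB·AB·AB·AB·CC·AB·AB·CC·CC·A·CC·A·AB·AB·CC·A·CC·A·AB·AB·AB·AB·CC·AB·AB·CC
    A ↦ CC
    B ↦ A
    C ↦ AB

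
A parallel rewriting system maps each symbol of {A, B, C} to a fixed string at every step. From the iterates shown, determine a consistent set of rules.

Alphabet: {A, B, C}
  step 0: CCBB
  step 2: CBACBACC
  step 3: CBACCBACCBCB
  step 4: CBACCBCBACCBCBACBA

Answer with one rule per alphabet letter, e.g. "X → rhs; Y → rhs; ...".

A->C, B->A, C->CB

  step 3 ⇒ step 4: CBACCBACCBCB ⇒ CB·A·C·CB·CB·A·C·CB·CB·A·CB·A
    A ↦ C
    B ↦ A
    C ↦ CB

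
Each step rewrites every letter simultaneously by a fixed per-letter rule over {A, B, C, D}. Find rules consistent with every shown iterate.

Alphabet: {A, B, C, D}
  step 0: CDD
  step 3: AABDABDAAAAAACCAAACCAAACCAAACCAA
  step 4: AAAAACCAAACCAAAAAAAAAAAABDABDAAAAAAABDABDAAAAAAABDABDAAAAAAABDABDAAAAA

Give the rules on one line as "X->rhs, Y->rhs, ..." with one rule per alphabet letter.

A->AA, B->A, C->BDA, D->CC

  step 3 ⇒ step 4: AABDABDAAAAAACCAAACCAAACCAAACCAA ⇒ AA·AA·A·CC·AA·A·CC·AA·AA·AA·AA·AA·AA·BDA·BDA·AA·AA·AA·BDA·BDA·AA·AA·AA·BDA·BDA·AA·AA·AA·BDA·BDA·AA·AA
    A ↦ AA
    B ↦ A
    C ↦ BDA
    D ↦ CC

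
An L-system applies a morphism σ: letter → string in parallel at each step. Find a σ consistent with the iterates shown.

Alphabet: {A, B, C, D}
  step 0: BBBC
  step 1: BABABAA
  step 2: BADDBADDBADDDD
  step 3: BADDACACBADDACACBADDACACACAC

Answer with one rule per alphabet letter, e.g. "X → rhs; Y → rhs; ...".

  step 2 ⇒ step 3: BADDBADDBADDDD ⇒ BA·DD·AC·AC·BA·DD·AC·AC·BA·DD·AC·AC·AC·AC
    A ↦ DD
    B ↦ BA
    D ↦ AC
  step 0 ⇒ step 1: BBBC ⇒ BA·BA·BA·A
    C ↦ A

A->DD, B->BA, C->A, D->AC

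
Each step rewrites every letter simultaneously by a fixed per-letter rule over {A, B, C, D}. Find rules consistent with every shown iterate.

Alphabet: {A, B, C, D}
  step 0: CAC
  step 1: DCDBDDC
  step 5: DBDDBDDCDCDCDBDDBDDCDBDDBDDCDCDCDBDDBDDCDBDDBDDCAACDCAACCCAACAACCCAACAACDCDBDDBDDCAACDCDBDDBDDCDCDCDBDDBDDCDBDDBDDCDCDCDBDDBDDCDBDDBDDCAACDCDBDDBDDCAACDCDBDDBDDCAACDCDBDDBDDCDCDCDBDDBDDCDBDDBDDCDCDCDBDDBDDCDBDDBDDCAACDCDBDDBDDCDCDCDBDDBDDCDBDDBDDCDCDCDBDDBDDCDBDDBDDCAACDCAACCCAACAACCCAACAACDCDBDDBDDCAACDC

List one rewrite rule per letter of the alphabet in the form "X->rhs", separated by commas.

  step 0 ⇒ step 1: CAC ⇒ DC·DBD·DC
    A ↦ DBD
    C ↦ DC
    B ↦ CC  (constrained at step 1)
    D ↦ AAC  (constrained at step 1)

A->DBD, B->CC, C->DC, D->AAC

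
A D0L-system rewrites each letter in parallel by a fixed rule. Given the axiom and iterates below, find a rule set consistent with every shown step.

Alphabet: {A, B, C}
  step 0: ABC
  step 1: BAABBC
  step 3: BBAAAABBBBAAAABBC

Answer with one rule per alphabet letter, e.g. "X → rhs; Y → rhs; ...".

A->B, B->AA, C->BBC

  step 0 ⇒ step 1: ABC ⇒ B·AA·BBC
    A ↦ B
    B ↦ AA
    C ↦ BBC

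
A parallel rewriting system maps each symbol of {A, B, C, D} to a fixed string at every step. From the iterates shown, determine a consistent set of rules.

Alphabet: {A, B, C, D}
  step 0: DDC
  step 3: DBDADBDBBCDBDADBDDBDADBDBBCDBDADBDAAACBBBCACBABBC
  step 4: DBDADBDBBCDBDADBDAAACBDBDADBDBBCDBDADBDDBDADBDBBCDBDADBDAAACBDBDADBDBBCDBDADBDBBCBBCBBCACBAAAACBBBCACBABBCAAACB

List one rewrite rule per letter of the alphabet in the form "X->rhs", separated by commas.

A->BBC, B->A, C->ACB, D->DBD

  step 3 ⇒ step 4: DBDADBDBBCDBDADBDDBDADBDBBCDBDADBDAAACBBBCACBABBC ⇒ DBD·A·DBD·BBC·DBD·A·DBD·A·A·ACB·DBD·A·DBD·BBC·DBD·A·DBD·DBD·A·DBD·BBC·DBD·A·DBD·A·A·ACB·DBD·A·DBD·BBC·DBD·A·DBD·BBC·BBC·BBC·ACB·A·A·A·ACB·BBC·ACB·A·BBC·A·A·ACB
    A ↦ BBC
    B ↦ A
    C ↦ ACB
    D ↦ DBD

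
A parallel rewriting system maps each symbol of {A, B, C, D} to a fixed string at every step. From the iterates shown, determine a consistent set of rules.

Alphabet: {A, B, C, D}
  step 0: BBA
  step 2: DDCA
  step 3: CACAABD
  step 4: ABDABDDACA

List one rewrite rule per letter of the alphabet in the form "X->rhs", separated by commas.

  step 3 ⇒ step 4: CACAABD ⇒ AB·D·AB·D·D·A·CA
    A ↦ D
    B ↦ A
    C ↦ AB
    D ↦ CA

A->D, B->A, C->AB, D->CA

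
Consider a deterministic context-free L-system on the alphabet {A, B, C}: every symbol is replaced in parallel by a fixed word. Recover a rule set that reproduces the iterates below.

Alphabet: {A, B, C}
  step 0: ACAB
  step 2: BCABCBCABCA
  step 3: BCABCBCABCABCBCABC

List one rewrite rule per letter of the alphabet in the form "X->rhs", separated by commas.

  step 2 ⇒ step 3: BCABCBCABCA ⇒ BC·A·BC·BC·A·BC·A·BC·BC·A·BC
    A ↦ BC
    B ↦ BC
    C ↦ A

A->BC, B->BC, C->A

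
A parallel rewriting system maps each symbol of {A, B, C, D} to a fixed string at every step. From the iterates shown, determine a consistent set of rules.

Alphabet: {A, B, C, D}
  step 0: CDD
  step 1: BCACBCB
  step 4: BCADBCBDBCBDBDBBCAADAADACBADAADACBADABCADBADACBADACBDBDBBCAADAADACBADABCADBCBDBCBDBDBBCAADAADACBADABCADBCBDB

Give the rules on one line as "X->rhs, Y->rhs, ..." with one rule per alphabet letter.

  step 0 ⇒ step 1: CDD ⇒ BCA·CB·CB
    C ↦ BCA
    D ↦ CB
    A ↦ ADA  (constrained at step 1)
    B ↦ DB  (constrained at step 1)

A->ADA, B->DB, C->BCA, D->CB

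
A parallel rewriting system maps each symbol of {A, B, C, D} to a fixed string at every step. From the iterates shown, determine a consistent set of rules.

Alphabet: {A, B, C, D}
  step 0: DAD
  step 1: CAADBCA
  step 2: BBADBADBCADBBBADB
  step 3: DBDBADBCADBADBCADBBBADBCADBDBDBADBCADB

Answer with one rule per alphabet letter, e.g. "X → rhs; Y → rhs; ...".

  step 2 ⇒ step 3: BBADBADBCADBBBADB ⇒ DB·DB·ADB·CA·DB·ADB·CA·DB·BB·ADB·CA·DB·DB·DB·ADB·CA·DB
    A ↦ ADB
    B ↦ DB
    C ↦ BB
    D ↦ CA

A->ADB, B->DB, C->BB, D->CA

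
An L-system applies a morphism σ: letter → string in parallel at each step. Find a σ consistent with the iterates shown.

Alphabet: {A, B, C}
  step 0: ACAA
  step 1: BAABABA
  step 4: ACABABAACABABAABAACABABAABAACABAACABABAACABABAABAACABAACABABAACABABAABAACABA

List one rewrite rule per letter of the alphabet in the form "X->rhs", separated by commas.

  step 0 ⇒ step 1: ACAA ⇒ BA·A·BA·BA
    A ↦ BA
    C ↦ A
    B ↦ ACA  (constrained at step 1)

A->BA, B->ACA, C->A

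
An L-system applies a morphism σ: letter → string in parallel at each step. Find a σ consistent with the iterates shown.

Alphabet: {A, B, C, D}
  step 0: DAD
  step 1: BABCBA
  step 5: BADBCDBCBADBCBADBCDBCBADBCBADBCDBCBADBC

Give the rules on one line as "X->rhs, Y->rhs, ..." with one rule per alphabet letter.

  step 0 ⇒ step 1: DAD ⇒ BA·BC·BA
    A ↦ BC
    D ↦ BA
    B ↦ D  (constrained at step 1)
    C ↦ BC  (constrained at step 1)

A->BC, B->D, C->BC, D->BA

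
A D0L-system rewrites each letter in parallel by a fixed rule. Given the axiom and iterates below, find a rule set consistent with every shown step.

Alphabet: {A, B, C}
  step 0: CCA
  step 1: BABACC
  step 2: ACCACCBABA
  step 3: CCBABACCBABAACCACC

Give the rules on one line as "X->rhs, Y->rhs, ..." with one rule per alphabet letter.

A->CC, B->A, C->BA

  step 2 ⇒ step 3: ACCACCBABA ⇒ CC·BA·BA·CC·BA·BA·A·CC·A·CC
    A ↦ CC
    B ↦ A
    C ↦ BA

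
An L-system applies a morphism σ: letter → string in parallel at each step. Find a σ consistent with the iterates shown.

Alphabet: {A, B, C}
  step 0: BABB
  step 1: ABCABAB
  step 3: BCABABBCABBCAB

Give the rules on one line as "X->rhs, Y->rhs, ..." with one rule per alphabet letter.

A->C, B->AB, C->B

  step 0 ⇒ step 1: BABB ⇒ AB·C·AB·AB
    A ↦ C
    B ↦ AB
    C ↦ B  (constrained at step 1)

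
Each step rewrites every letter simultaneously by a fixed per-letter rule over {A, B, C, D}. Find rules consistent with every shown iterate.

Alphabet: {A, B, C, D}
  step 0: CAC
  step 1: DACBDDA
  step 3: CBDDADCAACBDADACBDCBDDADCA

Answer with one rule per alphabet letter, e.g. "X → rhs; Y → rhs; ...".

  step 0 ⇒ step 1: CAC ⇒ DA·CBD·DA
    A ↦ CBD
    C ↦ DA
    B ↦ DC  (constrained at step 1)
    D ↦ A  (constrained at step 1)

A->CBD, B->DC, C->DA, D->A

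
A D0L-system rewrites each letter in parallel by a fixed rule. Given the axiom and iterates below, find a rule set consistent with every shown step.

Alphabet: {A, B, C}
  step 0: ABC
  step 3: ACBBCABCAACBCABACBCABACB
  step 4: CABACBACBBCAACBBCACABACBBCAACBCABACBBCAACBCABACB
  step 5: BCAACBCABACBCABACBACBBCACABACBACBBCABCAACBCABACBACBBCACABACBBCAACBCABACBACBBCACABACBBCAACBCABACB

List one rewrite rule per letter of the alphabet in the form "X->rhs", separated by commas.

A->CA, B->ACB, C->B

  step 4 ⇒ step 5: CABACBACBBCAACBBCACABACBBCAACBCABACBBCAACBCABACB ⇒ B·CA·ACB·CA·B·ACB·CA·B·ACB·ACB·B·CA·CA·B·ACB·ACB·B·CA·B·CA·ACB·CA·B·ACB·ACB·B·CA·CA·B·ACB·B·CA·ACB·CA·B·ACB·ACB·B·CA·CA·B·ACB·B·CA·ACB·CA·B·ACB
    A ↦ CA
    B ↦ ACB
    C ↦ B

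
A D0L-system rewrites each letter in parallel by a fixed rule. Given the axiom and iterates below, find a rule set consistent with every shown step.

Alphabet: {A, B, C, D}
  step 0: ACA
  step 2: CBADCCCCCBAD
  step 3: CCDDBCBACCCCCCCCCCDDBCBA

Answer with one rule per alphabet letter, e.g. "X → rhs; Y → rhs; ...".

  step 2 ⇒ step 3: CBADCCCCCBAD ⇒ CC·D·DB·CBA·CC·CC·CC·CC·CC·D·DB·CBA
    A ↦ DB
    B ↦ D
    C ↦ CC
    D ↦ CBA

A->DB, B->D, C->CC, D->CBA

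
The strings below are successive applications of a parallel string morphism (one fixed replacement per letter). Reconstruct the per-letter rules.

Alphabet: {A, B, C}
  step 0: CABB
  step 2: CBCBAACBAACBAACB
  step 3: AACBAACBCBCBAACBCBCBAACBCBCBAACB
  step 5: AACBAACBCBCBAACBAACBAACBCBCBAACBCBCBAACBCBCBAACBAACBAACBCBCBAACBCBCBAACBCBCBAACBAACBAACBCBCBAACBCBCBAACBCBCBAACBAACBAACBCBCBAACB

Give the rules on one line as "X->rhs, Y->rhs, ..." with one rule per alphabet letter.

A->CB, B->CB, C->AA

  step 2 ⇒ step 3: CBCBAACBAACBAACB ⇒ AA·CB·AA·CB·CB·CB·AA·CB·CB·CB·AA·CB·CB·CB·AA·CB
    A ↦ CB
    B ↦ CB
    C ↦ AA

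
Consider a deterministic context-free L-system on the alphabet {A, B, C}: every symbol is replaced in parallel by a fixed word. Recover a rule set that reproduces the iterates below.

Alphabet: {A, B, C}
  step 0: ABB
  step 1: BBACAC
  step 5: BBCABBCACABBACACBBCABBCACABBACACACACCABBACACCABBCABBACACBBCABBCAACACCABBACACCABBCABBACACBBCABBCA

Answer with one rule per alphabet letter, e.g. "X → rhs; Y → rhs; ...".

A->BB, B->AC, C->CA

  step 0 ⇒ step 1: ABB ⇒ BB·AC·AC
    A ↦ BB
    B ↦ AC
    C ↦ CA  (constrained at step 1)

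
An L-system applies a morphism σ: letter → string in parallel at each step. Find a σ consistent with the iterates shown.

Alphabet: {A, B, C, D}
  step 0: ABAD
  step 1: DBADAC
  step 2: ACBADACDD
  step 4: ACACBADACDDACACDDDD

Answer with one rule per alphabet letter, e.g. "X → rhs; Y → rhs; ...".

A->D, B->BA, C->D, D->AC

  step 1 ⇒ step 2: DBADAC ⇒ AC·BA·D·AC·D·D
    A ↦ D
    B ↦ BA
    C ↦ D
    D ↦ AC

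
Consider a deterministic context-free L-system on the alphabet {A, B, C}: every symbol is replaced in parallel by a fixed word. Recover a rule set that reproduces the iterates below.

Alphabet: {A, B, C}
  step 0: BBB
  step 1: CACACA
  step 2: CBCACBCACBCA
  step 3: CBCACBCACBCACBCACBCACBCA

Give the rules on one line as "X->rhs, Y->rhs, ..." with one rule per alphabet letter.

  step 2 ⇒ step 3: CBCACBCACBCA ⇒ CB·CA·CB·CA·CB·CA·CB·CA·CB·CA·CB·CA
    A ↦ CA
    B ↦ CA
    C ↦ CB

A->CA, B->CA, C->CB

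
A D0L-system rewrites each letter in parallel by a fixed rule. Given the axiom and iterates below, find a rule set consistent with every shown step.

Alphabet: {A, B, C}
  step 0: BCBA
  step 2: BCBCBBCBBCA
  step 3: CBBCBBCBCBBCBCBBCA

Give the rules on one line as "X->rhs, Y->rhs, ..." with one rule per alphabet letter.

  step 2 ⇒ step 3: BCBCBBCBBCA ⇒ CB·B·CB·B·CB·CB·B·CB·CB·B·CA
    A ↦ CA
    B ↦ CB
    C ↦ B

A->CA, B->CB, C->B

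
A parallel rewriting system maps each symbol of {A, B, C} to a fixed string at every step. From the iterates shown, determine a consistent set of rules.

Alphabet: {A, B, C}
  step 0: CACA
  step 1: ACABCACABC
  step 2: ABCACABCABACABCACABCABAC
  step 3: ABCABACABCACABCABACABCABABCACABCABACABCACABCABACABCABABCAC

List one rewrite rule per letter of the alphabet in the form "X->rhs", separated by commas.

  step 2 ⇒ step 3: ABCACABCABACABCACABCABAC ⇒ ABC·AB·AC·ABC·AC·ABC·AB·AC·ABC·AB·ABC·AC·ABC·AB·AC·ABC·AC·ABC·AB·AC·ABC·AB·ABC·AC
    A ↦ ABC
    B ↦ AB
    C ↦ AC

A->ABC, B->AB, C->AC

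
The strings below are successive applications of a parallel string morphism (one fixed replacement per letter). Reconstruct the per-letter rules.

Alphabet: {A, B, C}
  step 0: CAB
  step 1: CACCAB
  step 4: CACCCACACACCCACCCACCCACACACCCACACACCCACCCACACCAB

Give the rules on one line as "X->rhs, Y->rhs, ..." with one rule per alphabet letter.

A->CC, B->AB, C->CA

  step 0 ⇒ step 1: CAB ⇒ CA·CC·AB
    A ↦ CC
    B ↦ AB
    C ↦ CA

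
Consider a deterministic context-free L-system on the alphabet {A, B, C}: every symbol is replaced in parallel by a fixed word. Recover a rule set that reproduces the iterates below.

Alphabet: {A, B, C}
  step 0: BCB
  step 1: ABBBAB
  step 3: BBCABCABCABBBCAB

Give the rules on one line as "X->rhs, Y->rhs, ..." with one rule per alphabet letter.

  step 0 ⇒ step 1: BCB ⇒ AB·BB·AB
    B ↦ AB
    C ↦ BB
    A ↦ C  (constrained at step 1)

A->C, B->AB, C->BB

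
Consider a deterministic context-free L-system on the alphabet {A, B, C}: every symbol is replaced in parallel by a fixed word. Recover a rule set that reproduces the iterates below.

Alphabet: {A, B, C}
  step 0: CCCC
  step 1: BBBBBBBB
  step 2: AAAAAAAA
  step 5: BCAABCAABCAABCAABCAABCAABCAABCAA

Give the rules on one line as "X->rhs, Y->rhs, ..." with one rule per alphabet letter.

  step 1 ⇒ step 2: BBBBBBBB ⇒ A·A·A·A·A·A·A·A
    B ↦ A
    A ↦ BC  (constrained at step 2)
  step 0 ⇒ step 1: CCCC ⇒ BB·BB·BB·BB
    C ↦ BB

A->BC, B->A, C->BB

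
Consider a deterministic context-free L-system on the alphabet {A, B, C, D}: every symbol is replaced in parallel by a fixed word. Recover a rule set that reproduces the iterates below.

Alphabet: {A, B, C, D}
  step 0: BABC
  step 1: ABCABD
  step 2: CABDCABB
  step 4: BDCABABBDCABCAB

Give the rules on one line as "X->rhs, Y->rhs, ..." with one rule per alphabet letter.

A->C, B->AB, C->D, D->B

  step 1 ⇒ step 2: ABCABD ⇒ C·AB·D·C·AB·B
    A ↦ C
    B ↦ AB
    C ↦ D
    D ↦ B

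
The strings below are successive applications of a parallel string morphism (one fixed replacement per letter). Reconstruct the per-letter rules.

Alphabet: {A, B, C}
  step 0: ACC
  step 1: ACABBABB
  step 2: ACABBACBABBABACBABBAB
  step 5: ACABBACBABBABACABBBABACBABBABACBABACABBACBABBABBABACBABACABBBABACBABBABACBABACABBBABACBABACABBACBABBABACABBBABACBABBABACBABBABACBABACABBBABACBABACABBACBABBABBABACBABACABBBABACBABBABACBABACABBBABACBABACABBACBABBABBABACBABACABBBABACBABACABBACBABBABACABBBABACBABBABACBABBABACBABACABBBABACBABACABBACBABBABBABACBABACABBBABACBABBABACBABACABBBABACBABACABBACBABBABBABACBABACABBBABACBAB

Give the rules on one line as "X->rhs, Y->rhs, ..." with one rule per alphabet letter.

  step 1 ⇒ step 2: ACABBABB ⇒ AC·ABB·AC·BAB·BAB·AC·BAB·BAB
    A ↦ AC
    B ↦ BAB
    C ↦ ABB

A->AC, B->BAB, C->ABB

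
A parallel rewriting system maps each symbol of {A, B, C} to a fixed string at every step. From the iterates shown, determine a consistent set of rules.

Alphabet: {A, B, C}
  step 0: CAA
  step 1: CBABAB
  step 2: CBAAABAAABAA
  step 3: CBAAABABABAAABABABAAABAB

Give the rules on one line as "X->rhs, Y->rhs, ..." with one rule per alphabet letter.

  step 2 ⇒ step 3: CBAAABAAABAA ⇒ CB·AA·AB·AB·AB·AA·AB·AB·AB·AA·AB·AB
    A ↦ AB
    B ↦ AA
    C ↦ CB

A->AB, B->AA, C->CB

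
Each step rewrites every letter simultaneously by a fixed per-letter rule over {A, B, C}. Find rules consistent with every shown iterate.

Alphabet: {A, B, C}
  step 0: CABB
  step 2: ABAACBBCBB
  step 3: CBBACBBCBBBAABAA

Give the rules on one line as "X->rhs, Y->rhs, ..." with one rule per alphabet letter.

A->CBB, B->A, C->B

  step 2 ⇒ step 3: ABAACBBCBB ⇒ CBB·A·CBB·CBB·B·A·A·B·A·A
    A ↦ CBB
    B ↦ A
    C ↦ B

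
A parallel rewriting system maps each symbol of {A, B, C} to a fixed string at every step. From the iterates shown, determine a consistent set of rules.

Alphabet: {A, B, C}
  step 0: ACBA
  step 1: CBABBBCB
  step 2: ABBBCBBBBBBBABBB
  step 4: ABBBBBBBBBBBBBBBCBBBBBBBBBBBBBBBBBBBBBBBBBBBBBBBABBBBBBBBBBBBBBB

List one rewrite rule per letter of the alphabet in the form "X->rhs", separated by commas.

  step 1 ⇒ step 2: CBABBBCB ⇒ AB·BB·CB·BB·BB·BB·AB·BB
    A ↦ CB
    B ↦ BB
    C ↦ AB

A->CB, B->BB, C->AB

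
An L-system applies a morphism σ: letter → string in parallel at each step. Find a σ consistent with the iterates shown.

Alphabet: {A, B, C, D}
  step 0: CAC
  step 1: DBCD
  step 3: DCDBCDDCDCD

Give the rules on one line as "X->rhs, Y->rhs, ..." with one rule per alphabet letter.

A->BC, B->AC, C->D, D->DC

  step 0 ⇒ step 1: CAC ⇒ D·BC·D
    A ↦ BC
    C ↦ D
    B ↦ AC  (constrained at step 1)
    D ↦ DC  (constrained at step 1)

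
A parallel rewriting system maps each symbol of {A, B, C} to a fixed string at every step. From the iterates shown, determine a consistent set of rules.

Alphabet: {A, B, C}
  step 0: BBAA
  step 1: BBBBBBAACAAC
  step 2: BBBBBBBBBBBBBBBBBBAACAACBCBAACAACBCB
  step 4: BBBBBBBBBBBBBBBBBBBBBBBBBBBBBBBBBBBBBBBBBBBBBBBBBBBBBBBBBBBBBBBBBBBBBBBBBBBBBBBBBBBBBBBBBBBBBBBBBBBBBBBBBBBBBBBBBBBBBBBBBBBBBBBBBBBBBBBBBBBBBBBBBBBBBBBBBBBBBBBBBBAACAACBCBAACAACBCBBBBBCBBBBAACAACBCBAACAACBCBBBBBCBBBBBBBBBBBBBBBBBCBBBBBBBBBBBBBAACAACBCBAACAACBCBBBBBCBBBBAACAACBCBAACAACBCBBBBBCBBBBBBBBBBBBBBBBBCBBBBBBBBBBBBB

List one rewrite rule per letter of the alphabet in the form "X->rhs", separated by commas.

  step 1 ⇒ step 2: BBBBBBAACAAC ⇒ BBB·BBB·BBB·BBB·BBB·BBB·AAC·AAC·BCB·AAC·AAC·BCB
    A ↦ AAC
    B ↦ BBB
    C ↦ BCB

A->AAC, B->BBB, C->BCB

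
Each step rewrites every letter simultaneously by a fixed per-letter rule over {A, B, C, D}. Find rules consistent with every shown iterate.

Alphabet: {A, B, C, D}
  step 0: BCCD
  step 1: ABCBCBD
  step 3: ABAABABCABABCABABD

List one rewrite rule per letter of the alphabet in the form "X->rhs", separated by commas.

A->AB, B->A, C->BC, D->BD

  step 0 ⇒ step 1: BCCD ⇒ A·BC·BC·BD
    B ↦ A
    C ↦ BC
    D ↦ BD
    A ↦ AB  (constrained at step 1)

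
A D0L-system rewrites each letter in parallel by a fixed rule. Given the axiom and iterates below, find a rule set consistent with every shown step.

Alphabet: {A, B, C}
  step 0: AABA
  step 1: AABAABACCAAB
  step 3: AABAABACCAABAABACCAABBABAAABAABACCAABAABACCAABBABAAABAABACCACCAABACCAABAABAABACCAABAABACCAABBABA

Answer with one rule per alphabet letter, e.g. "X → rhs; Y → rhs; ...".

A->AAB, B->ACC, C->BA

  step 0 ⇒ step 1: AABA ⇒ AAB·AAB·ACC·AAB
    A ↦ AAB
    B ↦ ACC
    C ↦ BA  (constrained at step 1)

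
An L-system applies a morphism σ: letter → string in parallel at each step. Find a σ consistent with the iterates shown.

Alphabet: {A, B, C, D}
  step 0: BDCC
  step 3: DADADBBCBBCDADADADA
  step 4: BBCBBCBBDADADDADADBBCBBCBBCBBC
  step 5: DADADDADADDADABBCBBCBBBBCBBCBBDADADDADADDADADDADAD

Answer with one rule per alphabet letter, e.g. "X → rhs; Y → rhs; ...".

A->C, B->DA, C->D, D->BB

  step 4 ⇒ step 5: BBCBBCBBDADADDADADBBCBBCBBCBBC ⇒ DA·DA·D·DA·DA·D·DA·DA·BB·C·BB·C·BB·BB·C·BB·C·BB·DA·DA·D·DA·DA·D·DA·DA·D·DA·DA·D
    A ↦ C
    B ↦ DA
    C ↦ D
    D ↦ BB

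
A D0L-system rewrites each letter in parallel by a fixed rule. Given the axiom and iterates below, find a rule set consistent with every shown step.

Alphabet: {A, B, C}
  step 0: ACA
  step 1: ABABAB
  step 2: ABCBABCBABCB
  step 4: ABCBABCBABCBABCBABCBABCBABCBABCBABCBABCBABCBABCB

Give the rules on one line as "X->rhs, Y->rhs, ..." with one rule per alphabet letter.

  step 1 ⇒ step 2: ABABAB ⇒ AB·CB·AB·CB·AB·CB
    A ↦ AB
    B ↦ CB
  step 0 ⇒ step 1: ACA ⇒ AB·AB·AB
    C ↦ AB

A->AB, B->CB, C->AB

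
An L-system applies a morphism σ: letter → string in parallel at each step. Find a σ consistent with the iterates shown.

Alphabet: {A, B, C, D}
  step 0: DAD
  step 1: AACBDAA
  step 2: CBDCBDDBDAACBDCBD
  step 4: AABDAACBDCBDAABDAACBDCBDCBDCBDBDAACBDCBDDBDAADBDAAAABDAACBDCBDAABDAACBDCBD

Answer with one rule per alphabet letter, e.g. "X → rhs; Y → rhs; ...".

  step 1 ⇒ step 2: AACBDAA ⇒ CBD·CBD·D·BD·AA·CBD·CBD
    A ↦ CBD
    B ↦ BD
    C ↦ D
    D ↦ AA

A->CBD, B->BD, C->D, D->AA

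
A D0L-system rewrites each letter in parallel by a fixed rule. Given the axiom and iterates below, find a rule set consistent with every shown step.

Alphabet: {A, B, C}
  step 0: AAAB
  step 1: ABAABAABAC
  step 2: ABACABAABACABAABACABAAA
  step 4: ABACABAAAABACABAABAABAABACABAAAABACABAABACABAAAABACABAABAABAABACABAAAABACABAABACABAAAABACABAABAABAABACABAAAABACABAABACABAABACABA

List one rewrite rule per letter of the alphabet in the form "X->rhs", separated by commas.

A->ABA, B->C, C->AA

  step 1 ⇒ step 2: ABAABAABAC ⇒ ABA·C·ABA·ABA·C·ABA·ABA·C·ABA·AA
    A ↦ ABA
    B ↦ C
    C ↦ AA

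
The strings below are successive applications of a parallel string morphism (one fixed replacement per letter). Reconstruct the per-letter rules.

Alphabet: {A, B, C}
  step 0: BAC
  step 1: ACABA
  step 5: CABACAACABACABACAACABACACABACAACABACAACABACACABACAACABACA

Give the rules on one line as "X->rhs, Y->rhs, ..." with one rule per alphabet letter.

A->CA, B->A, C->BA

  step 0 ⇒ step 1: BAC ⇒ A·CA·BA
    A ↦ CA
    B ↦ A
    C ↦ BA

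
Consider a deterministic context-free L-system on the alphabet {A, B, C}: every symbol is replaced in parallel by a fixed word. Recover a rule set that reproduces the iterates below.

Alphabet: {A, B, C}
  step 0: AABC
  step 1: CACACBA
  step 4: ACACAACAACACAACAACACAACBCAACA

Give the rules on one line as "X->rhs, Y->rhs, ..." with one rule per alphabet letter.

  step 0 ⇒ step 1: AABC ⇒ CA·CA·CB·A
    A ↦ CA
    B ↦ CB
    C ↦ A

A->CA, B->CB, C->A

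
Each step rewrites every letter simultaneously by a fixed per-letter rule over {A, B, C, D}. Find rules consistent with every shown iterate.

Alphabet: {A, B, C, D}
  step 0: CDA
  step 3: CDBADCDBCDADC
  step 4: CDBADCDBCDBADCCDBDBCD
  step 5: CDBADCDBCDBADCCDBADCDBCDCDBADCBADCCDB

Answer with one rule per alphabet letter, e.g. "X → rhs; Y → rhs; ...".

A->D, B->ADC, C->CD, D->B

  step 4 ⇒ step 5: CDBADCDBCDBADCCDBDBCD ⇒ CD·B·ADC·D·B·CD·B·ADC·CD·B·ADC·D·B·CD·CD·B·ADC·B·ADC·CD·B
    A ↦ D
    B ↦ ADC
    C ↦ CD
    D ↦ B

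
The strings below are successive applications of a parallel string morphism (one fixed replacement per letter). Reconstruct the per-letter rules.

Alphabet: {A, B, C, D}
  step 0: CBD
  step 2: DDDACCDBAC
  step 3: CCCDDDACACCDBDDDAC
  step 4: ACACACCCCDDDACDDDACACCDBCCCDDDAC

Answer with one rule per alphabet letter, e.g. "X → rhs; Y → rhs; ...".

  step 3 ⇒ step 4: CCCDDDACACCDBDDDAC ⇒ AC·AC·AC·C·C·C·DDD·AC·DDD·AC·AC·C·DB·C·C·C·DDD·AC
    A ↦ DDD
    B ↦ DB
    C ↦ AC
    D ↦ C

A->DDD, B->DB, C->AC, D->C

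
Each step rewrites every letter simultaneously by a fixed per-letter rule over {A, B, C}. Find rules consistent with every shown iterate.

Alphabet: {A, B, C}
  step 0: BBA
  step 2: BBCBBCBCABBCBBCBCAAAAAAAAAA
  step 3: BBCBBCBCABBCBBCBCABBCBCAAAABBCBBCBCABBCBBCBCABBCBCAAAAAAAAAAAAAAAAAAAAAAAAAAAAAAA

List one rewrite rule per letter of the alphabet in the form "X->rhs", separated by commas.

A->AAA, B->BBC, C->BCA

  step 2 ⇒ step 3: BBCBBCBCABBCBBCBCAAAAAAAAAA ⇒ BBC·BBC·BCA·BBC·BBC·BCA·BBC·BCA·AAA·BBC·BBC·BCA·BBC·BBC·BCA·BBC·BCA·AAA·AAA·AAA·AAA·AAA·AAA·AAA·AAA·AAA·AAA
    A ↦ AAA
    B ↦ BBC
    C ↦ BCA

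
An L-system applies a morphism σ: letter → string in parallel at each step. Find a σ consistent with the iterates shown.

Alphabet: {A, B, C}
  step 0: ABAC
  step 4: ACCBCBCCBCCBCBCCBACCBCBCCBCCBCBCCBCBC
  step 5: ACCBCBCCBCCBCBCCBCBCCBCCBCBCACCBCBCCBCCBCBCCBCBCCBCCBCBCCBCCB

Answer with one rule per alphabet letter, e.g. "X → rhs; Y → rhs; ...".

  step 4 ⇒ step 5: ACCBCBCCBCCBCBCCBACCBCBCCBCCBCBCCBCBC ⇒ AC·CB·CB·C·CB·C·CB·CB·C·CB·CB·C·CB·C·CB·CB·C·AC·CB·CB·C·CB·C·CB·CB·C·CB·CB·C·CB·C·CB·CB·C·CB·C·CB
    A ↦ AC
    B ↦ C
    C ↦ CB

A->AC, B->C, C->CB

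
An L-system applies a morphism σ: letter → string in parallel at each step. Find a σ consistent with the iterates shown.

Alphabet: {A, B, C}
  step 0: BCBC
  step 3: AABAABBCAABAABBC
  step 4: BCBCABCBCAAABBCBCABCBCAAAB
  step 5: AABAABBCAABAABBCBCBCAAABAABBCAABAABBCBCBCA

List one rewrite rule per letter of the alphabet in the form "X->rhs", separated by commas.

A->BC, B->A, C->AB

  step 4 ⇒ step 5: BCBCABCBCAAABBCBCABCBCAAAB ⇒ A·AB·A·AB·BC·A·AB·A·AB·BC·BC·BC·A·A·AB·A·AB·BC·A·AB·A·AB·BC·BC·BC·A
    A ↦ BC
    B ↦ A
    C ↦ AB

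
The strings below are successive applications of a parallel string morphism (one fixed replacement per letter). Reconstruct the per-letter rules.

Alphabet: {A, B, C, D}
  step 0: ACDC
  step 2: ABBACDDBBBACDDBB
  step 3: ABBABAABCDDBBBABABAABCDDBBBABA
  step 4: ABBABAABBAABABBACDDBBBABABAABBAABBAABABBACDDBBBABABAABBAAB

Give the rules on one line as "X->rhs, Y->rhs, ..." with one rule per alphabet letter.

  step 3 ⇒ step 4: ABBABAABCDDBBBABABAABCDDBBBABA ⇒ AB·BA·BA·AB·BA·AB·AB·BA·CDD·B·B·BA·BA·BA·AB·BA·AB·BA·AB·AB·BA·CDD·B·B·BA·BA·BA·AB·BA·AB
    A ↦ AB
    B ↦ BA
    C ↦ CDD
    D ↦ B

A->AB, B->BA, C->CDD, D->B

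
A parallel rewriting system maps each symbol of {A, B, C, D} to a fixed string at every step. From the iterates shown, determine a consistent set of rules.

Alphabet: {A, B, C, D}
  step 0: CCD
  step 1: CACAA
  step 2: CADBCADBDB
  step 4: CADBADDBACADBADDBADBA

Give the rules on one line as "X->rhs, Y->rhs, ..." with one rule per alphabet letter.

  step 1 ⇒ step 2: CACAA ⇒ CA·DB·CA·DB·DB
    A ↦ DB
    C ↦ CA
    B ↦ D  (constrained at step 2)
  step 0 ⇒ step 1: CCD ⇒ CA·CA·A
    D ↦ A

A->DB, B->D, C->CA, D->A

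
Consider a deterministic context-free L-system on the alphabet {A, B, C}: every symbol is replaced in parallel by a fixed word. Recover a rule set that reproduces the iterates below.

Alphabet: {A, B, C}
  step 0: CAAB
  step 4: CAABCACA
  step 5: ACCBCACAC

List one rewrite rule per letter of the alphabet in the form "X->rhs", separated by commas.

  step 4 ⇒ step 5: CAABCACA ⇒ A·C·C·BC·A·C·A·C
    A ↦ C
    B ↦ BC
    C ↦ A

A->C, B->BC, C->A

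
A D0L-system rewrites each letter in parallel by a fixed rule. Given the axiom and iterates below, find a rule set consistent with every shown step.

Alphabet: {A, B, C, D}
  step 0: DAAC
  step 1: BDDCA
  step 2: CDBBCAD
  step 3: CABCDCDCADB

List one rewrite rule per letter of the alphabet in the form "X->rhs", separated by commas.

A->D, B->CD, C->CA, D->B

  step 2 ⇒ step 3: CDBBCAD ⇒ CA·B·CD·CD·CA·D·B
    A ↦ D
    B ↦ CD
    C ↦ CA
    D ↦ B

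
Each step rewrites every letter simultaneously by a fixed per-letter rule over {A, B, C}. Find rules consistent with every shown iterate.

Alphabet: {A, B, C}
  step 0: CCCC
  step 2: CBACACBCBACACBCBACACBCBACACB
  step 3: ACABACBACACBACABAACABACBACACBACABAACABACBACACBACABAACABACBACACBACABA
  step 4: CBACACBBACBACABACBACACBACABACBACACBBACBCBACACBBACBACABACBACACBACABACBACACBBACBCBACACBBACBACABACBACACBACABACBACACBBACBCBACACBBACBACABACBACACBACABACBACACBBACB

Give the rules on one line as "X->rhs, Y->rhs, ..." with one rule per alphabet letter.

  step 3 ⇒ step 4: ACABACBACACBACABAACABACBACACBACABAACABACBACACBACABAACABACBACACBACABA ⇒ CB·ACA·CB·BA·CB·ACA·BA·CB·ACA·CB·ACA·BA·CB·ACA·CB·BA·CB·CB·ACA·CB·BA·CB·ACA·BA·CB·ACA·CB·ACA·BA·CB·ACA·CB·BA·CB·CB·ACA·CB·BA·CB·ACA·BA·CB·ACA·CB·ACA·BA·CB·ACA·CB·BA·CB·CB·ACA·CB·BA·CB·ACA·BA·CB·ACA·CB·ACA·BA·CB·ACA·CB·BA·CB
    A ↦ CB
    B ↦ BA
    C ↦ ACA

A->CB, B->BA, C->ACA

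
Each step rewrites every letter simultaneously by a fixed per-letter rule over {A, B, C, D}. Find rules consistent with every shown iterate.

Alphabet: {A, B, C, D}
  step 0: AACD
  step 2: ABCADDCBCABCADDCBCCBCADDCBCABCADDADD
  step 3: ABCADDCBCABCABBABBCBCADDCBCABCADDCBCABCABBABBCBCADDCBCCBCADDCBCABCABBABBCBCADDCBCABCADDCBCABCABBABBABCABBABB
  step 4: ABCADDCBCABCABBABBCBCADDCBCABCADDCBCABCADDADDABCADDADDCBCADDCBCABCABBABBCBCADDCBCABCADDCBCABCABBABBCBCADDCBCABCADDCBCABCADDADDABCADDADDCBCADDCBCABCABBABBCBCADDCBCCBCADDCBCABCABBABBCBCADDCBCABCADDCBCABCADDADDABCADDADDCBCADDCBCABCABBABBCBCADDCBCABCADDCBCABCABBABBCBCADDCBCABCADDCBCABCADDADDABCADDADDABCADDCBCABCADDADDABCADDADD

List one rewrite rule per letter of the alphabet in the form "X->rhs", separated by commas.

A->ABC, B->ADD, C->CBC, D->ABB

  step 3 ⇒ step 4: ABCADDCBCABCABBABBCBCADDCBCABCADDCBCABCABBABBCBCADDCBCCBCADDCBCABCABBABBCBCADDCBCABCADDCBCABCABBABBABCABBABB ⇒ ABC·ADD·CBC·ABC·ABB·ABB·CBC·ADD·CBC·ABC·ADD·CBC·ABC·ADD·ADD·ABC·ADD·ADD·CBC·ADD·CBC·ABC·ABB·ABB·CBC·ADD·CBC·ABC·ADD·CBC·ABC·ABB·ABB·CBC·ADD·CBC·ABC·ADD·CBC·ABC·ADD·ADD·ABC·ADD·ADD·CBC·ADD·CBC·ABC·ABB·ABB·CBC·ADD·CBC·CBC·ADD·CBC·ABC·ABB·ABB·CBC·ADD·CBC·ABC·ADD·CBC·ABC·ADD·ADD·ABC·ADD·ADD·CBC·ADD·CBC·ABC·ABB·ABB·CBC·ADD·CBC·ABC·ADD·CBC·ABC·ABB·ABB·CBC·ADD·CBC·ABC·ADD·CBC·ABC·ADD·ADD·ABC·ADD·ADD·ABC·ADD·CBC·ABC·ADD·ADD·ABC·ADD·ADD
    A ↦ ABC
    B ↦ ADD
    C ↦ CBC
    D ↦ ABB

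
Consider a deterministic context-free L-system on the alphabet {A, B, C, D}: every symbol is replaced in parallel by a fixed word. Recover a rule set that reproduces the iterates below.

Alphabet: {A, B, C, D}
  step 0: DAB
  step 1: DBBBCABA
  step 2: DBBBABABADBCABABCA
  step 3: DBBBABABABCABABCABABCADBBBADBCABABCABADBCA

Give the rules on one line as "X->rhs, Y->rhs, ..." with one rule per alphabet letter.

A->BCA, B->BA, C->D, D->DBB

  step 2 ⇒ step 3: DBBBABABADBCABABCA ⇒ DBB·BA·BA·BA·BCA·BA·BCA·BA·BCA·DBB·BA·D·BCA·BA·BCA·BA·D·BCA
    A ↦ BCA
    B ↦ BA
    C ↦ D
    D ↦ DBB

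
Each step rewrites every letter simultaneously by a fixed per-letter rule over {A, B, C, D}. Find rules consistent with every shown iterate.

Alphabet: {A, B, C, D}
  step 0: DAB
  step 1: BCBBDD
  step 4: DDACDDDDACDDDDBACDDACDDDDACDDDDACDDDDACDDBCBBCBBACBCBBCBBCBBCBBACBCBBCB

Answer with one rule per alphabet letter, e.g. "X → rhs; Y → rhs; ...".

  step 0 ⇒ step 1: DAB ⇒ BCB·B·DD
    A ↦ B
    B ↦ DD
    D ↦ BCB
    C ↦ AC  (constrained at step 1)

A->B, B->DD, C->AC, D->BCB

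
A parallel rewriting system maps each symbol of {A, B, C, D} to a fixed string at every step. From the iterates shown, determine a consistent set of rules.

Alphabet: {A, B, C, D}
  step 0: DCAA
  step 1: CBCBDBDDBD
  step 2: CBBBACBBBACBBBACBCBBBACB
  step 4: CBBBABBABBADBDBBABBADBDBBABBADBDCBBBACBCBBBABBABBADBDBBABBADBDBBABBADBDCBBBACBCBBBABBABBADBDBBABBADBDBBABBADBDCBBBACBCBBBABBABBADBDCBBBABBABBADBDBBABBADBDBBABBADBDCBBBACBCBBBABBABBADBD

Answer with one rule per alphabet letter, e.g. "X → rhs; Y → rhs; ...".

  step 1 ⇒ step 2: CBCBDBDDBD ⇒ CB·BBA·CB·BBA·CB·BBA·CB·CB·BBA·CB
    B ↦ BBA
    C ↦ CB
    D ↦ CB
  step 0 ⇒ step 1: DCAA ⇒ CB·CB·DBD·DBD
    A ↦ DBD

A->DBD, B->BBA, C->CB, D->CB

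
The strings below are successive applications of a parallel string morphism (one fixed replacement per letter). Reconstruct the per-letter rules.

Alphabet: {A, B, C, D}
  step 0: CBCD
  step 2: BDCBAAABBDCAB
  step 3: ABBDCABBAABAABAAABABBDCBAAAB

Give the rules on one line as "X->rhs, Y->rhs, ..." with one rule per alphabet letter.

  step 2 ⇒ step 3: BDCBAAABBDCAB ⇒ AB·B·DC·AB·BAA·BAA·BAA·AB·AB·B·DC·BAA·AB
    A ↦ BAA
    B ↦ AB
    C ↦ DC
    D ↦ B

A->BAA, B->AB, C->DC, D->B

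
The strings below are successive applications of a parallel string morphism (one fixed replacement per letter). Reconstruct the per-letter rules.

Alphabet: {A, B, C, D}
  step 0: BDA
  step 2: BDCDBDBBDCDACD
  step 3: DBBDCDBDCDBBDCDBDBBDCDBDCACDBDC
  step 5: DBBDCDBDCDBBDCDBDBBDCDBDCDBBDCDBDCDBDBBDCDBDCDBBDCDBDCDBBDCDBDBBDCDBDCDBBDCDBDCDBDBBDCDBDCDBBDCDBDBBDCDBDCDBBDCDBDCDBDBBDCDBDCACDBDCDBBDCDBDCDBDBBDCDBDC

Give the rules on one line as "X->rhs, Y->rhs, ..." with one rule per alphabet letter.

  step 2 ⇒ step 3: BDCDBDBBDCDACD ⇒ DB·BDC·D·BDC·DB·BDC·DB·DB·BDC·D·BDC·AC·D·BDC
    A ↦ AC
    B ↦ DB
    C ↦ D
    D ↦ BDC

A->AC, B->DB, C->D, D->BDC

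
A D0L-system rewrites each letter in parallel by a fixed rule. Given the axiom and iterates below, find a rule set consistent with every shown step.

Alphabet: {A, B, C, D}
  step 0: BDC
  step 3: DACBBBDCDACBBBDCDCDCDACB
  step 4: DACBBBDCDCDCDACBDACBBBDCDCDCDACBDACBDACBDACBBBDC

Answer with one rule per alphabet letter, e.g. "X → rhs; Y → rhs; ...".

  step 3 ⇒ step 4: DACBBBDCDACBBBDCDCDCDACB ⇒ DAC·BB·B·DC·DC·DC·DAC·B·DAC·BB·B·DC·DC·DC·DAC·B·DAC·B·DAC·B·DAC·BB·B·DC
    A ↦ BB
    B ↦ DC
    C ↦ B
    D ↦ DAC

A->BB, B->DC, C->B, D->DAC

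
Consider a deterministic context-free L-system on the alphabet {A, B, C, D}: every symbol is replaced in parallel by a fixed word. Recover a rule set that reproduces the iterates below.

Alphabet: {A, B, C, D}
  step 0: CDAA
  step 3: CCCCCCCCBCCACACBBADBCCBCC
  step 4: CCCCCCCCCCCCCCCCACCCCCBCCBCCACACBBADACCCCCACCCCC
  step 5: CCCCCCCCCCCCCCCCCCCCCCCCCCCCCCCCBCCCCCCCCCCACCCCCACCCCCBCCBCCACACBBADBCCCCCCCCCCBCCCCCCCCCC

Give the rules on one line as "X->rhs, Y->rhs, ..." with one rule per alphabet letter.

A->B, B->AC, C->CC, D->BAD

  step 4 ⇒ step 5: CCCCCCCCCCCCCCCCACCCCCBCCBCCACACBBADACCCCCACCCCC ⇒ CC·CC·CC·CC·CC·CC·CC·CC·CC·CC·CC·CC·CC·CC·CC·CC·B·CC·CC·CC·CC·CC·AC·CC·CC·AC·CC·CC·B·CC·B·CC·AC·AC·B·BAD·B·CC·CC·CC·CC·CC·B·CC·CC·CC·CC·CC
    A ↦ B
    B ↦ AC
    C ↦ CC
    D ↦ BAD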